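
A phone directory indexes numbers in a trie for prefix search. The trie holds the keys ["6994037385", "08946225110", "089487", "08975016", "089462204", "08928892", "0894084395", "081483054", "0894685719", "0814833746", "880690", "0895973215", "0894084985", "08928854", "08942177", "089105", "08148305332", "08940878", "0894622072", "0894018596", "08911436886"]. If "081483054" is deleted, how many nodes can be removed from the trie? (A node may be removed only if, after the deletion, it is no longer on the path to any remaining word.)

1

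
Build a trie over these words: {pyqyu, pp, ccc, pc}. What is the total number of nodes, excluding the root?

10

Trace insertions, counting only characters that open a new branch:
  "pyqyu" → 5 new (p, y, q, y, u)
  "pp" → prefix "p" already present; 1 new (p)
  "ccc" → 3 new (c, c, c)
  "pc" → prefix "p" already present; 1 new (c)
Total nodes = 5 + 1 + 3 + 1 = 10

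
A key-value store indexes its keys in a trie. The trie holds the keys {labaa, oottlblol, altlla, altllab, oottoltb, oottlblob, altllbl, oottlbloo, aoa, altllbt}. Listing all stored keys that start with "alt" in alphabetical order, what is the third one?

Filter for "alt…" and sort: "altlla", "altllab", "altllbl", "altllbt"
Position 3: altllbl

altllbl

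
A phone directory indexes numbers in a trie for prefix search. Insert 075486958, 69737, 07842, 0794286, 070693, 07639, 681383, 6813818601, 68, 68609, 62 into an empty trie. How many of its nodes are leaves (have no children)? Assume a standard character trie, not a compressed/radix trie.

10

A leaf is a node with no children — equivalently, the end of a word that is not a proper prefix of any other stored word.
Those words: "070693", "075486958", "07639", "07842", "0794286", "62", "6813818601", "681383", "68609", "69737"
Leaf count: 10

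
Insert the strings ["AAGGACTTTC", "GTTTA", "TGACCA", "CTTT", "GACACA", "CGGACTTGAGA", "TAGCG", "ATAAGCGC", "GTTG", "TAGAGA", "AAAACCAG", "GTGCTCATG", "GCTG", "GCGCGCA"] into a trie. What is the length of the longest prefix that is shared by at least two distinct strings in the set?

3

The deepest shared node is where two words last agree before diverging.
"GTTG" and "GTTTA" agree on "GTT" (3 characters) before diverging; nothing deeper is shared.
Longest shared-prefix length: 3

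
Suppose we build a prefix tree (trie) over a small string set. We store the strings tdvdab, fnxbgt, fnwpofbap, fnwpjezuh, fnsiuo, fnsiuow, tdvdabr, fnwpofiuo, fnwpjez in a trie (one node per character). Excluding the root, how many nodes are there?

33

Count nodes per top-level branch (shared prefixes stored once):
  'f'-branch (fnsiuo, fnsiuow, fnwpjez, fnwpjezuh, fnwpofbap, fnwpofiuo, fnxbgt): 26 nodes
  't'-branch (tdvdab, tdvdabr): 7 nodes
Sum: 33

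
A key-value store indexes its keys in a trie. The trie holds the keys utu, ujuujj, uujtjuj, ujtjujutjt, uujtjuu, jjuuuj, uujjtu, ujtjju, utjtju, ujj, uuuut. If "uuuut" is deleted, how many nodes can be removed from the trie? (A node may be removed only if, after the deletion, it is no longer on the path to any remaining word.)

Walk "uuuut" from the leaf back toward the root, removing each node that no remaining word uses.
The suffix "uut" (3 nodes) is used only by "uuuut"; the node for "uu" still has the child "j", so pruning stops there.
Nodes removed: 3

3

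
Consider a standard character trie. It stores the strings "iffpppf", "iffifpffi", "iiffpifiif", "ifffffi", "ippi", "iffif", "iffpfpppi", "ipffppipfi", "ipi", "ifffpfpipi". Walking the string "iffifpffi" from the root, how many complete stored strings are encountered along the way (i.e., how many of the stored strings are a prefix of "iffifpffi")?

2

Traverse "iffifpffi" character by character; count nodes along the way that are marked as word ends.
Prefixes of the query that are stored words: "iffif", "iffifpffi"
Count: 2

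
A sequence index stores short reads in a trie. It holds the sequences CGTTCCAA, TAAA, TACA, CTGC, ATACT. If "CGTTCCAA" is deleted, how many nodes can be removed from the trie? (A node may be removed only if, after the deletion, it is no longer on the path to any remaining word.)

7

Walk "CGTTCCAA" from the leaf back toward the root, removing each node that no remaining word uses.
The suffix "GTTCCAA" (7 nodes) is used only by "CGTTCCAA"; the node for "C" still has the child "T", so pruning stops there.
Nodes removed: 7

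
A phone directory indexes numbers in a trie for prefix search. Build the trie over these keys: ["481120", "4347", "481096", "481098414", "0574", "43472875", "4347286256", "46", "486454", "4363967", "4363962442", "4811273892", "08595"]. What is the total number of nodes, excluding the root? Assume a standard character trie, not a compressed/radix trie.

51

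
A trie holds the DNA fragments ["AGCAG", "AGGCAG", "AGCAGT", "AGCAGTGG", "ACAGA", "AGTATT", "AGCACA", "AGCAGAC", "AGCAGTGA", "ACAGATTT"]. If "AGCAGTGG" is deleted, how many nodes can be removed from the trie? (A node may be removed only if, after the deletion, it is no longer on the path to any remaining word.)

Walk "AGCAGTGG" from the leaf back toward the root, removing each node that no remaining word uses.
The suffix "G" (1 node) is used only by "AGCAGTGG"; the node for "AGCAGTG" still has the child "A", so pruning stops there.
Nodes removed: 1

1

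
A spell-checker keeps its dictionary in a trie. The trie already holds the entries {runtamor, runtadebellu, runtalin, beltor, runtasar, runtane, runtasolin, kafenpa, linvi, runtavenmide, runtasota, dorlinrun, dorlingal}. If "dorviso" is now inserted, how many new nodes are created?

"dor" is already a path in the trie; the remaining "viso" must be added.
So 7 − 3 = 4 new nodes.

4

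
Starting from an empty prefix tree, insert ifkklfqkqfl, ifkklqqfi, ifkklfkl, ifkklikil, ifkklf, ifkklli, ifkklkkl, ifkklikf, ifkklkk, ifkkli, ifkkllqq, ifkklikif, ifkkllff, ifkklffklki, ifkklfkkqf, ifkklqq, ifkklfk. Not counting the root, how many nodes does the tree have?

Trace insertions, counting only characters that open a new branch:
  "ifkklfqkqfl" → 11 new (i, f, k, k, l, f, q, k, q, f, l)
  "ifkklqqfi" → prefix "ifkkl" already present; 4 new (q, q, f, i)
  "ifkklfkl" → prefix "ifkklf" already present; 2 new (k, l)
  "ifkklikil" → prefix "ifkkl" already present; 4 new (i, k, i, l)
  "ifkklf" → prefix "ifkklf" already present; 0 new (none)
  "ifkklli" → prefix "ifkkl" already present; 2 new (l, i)
  "ifkklkkl" → prefix "ifkkl" already present; 3 new (k, k, l)
  "ifkklikf" → prefix "ifkklik" already present; 1 new (f)
  "ifkklkk" → prefix "ifkklkk" already present; 0 new (none)
  "ifkkli" → prefix "ifkkli" already present; 0 new (none)
  "ifkkllqq" → prefix "ifkkll" already present; 2 new (q, q)
  "ifkklikif" → prefix "ifkkliki" already present; 1 new (f)
  "ifkkllff" → prefix "ifkkll" already present; 2 new (f, f)
  "ifkklffklki" → prefix "ifkklf" already present; 5 new (f, k, l, k, i)
  "ifkklfkkqf" → prefix "ifkklfk" already present; 3 new (k, q, f)
  "ifkklqq" → prefix "ifkklqq" already present; 0 new (none)
  "ifkklfk" → prefix "ifkklfk" already present; 0 new (none)
Total nodes = 11 + 4 + 2 + 4 + 0 + 2 + 3 + 1 + 0 + 0 + 2 + 1 + 2 + 5 + 3 + 0 + 0 = 40

40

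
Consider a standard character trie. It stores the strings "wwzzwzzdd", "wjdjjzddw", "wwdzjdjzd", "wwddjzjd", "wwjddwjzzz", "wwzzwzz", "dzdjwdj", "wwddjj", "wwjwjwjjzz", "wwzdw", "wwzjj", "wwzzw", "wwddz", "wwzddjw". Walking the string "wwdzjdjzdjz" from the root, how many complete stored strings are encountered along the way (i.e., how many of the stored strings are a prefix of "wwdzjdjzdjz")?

1

Check each prefix of "wwdzjdjzdjz" against the stored set — each match is an end-marker on the path.
Prefixes of the query that are stored words: "wwdzjdjzd"
Count: 1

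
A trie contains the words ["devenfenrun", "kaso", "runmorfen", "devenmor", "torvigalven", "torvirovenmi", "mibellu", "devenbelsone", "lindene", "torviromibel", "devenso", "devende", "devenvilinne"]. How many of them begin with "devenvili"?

1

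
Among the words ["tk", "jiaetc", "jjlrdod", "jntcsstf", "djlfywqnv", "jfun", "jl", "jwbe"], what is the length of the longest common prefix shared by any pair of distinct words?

1

The deepest shared node is where two words last agree before diverging.
e.g. "jfun" and "jiaetc" share the prefix "j" of length 1; no pair shares a longer one.
Longest shared-prefix length: 1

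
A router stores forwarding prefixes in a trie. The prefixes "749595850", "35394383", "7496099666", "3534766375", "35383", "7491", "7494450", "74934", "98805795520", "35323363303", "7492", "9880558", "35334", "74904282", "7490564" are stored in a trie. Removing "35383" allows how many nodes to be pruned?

Walk "35383" from the leaf back toward the root, removing each node that no remaining word uses.
The suffix "83" (2 nodes) is used only by "35383"; the node for "353" still has the child "9", so pruning stops there.
Nodes removed: 2

2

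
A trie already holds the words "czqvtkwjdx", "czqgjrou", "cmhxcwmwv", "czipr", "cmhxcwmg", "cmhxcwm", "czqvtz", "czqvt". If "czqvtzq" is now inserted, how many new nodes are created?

"czqvtz" is already a path in the trie; the remaining "q" must be added.
So 7 − 6 = 1 new nodes.

1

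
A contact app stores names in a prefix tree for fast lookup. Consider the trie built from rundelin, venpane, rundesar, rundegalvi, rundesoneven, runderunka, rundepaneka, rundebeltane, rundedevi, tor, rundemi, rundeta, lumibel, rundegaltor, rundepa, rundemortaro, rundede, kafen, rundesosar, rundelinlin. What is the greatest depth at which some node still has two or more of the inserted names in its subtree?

Look for the deepest trie node that still has at least two words in its subtree.
"rundegaltor" and "rundegalvi" agree on "rundegal" (8 characters) before diverging; nothing deeper is shared.
Longest shared-prefix length: 8

8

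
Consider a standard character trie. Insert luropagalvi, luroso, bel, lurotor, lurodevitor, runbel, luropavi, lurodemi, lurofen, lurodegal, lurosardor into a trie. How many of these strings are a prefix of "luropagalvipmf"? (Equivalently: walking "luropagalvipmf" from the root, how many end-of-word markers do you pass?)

Check each prefix of "luropagalvipmf" against the stored set — each match is an end-marker on the path.
Prefixes of the query that are stored words: "luropagalvi"
Count: 1

1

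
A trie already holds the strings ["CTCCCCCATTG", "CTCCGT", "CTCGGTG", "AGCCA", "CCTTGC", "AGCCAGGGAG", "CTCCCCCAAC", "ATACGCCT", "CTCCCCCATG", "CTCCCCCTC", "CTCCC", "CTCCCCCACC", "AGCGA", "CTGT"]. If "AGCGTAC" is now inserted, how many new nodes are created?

3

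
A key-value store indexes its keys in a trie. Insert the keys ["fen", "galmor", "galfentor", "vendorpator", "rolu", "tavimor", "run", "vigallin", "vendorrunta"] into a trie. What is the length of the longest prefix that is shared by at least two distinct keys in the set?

Equivalently: take the maximum, over all pairs, of their longest common prefix length.
"vendorpator" and "vendorrunta" agree on "vendor" (6 characters) before diverging; nothing deeper is shared.
Longest shared-prefix length: 6

6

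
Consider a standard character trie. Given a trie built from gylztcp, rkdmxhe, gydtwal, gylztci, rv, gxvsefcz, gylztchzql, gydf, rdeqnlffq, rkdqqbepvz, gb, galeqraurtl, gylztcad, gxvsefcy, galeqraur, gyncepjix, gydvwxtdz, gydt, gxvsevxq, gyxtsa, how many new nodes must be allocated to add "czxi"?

No existing word starts with "c", so every character of "czxi" needs a new node.
4 − 0 = 4 new nodes.

4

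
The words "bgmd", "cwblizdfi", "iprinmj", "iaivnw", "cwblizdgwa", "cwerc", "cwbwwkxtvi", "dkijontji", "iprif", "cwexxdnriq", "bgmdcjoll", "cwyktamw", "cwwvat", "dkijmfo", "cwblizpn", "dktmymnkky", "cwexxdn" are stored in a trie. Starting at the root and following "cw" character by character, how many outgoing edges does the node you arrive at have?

The children of the "cw" node are the distinct next characters among strings starting with "cw".
Distinct next characters after "cw": b, e, w, y.
That node has 4 child edges.

4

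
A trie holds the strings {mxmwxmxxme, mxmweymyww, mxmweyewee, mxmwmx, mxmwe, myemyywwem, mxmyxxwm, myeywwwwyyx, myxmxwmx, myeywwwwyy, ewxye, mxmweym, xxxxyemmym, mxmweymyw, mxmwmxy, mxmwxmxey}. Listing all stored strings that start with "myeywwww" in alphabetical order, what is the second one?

myeywwwwyyx

DFS of the "myeywwww" subtree visits, in order: "myeywwwwyy", "myeywwwwyyx"
Position 2: myeywwwwyyx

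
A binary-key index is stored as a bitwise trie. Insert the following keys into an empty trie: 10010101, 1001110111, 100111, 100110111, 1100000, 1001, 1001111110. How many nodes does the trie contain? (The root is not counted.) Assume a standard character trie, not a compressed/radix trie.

Count nodes per top-level branch (shared prefixes stored once):
  '1'-branch (1001, 10010101, 100110111, 100111, 1001110111, 1001111110, 1100000): 28 nodes
Sum: 28

28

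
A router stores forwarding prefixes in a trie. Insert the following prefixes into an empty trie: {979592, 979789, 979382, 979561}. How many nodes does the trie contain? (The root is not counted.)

Trace insertions, counting only characters that open a new branch:
  "979592" → 6 new (9, 7, 9, 5, 9, 2)
  "979789" → prefix "979" already present; 3 new (7, 8, 9)
  "979382" → prefix "979" already present; 3 new (3, 8, 2)
  "979561" → prefix "9795" already present; 2 new (6, 1)
Total nodes = 6 + 3 + 3 + 2 = 14

14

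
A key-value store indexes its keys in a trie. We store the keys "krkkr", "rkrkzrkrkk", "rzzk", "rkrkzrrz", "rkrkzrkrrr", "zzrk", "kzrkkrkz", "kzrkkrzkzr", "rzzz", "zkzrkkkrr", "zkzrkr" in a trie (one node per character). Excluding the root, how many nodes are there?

47

Insert word by word; a character creates a node only if that edge doesn't already exist:
  "krkkr" → 5 new (k, r, k, k, r)
  "rkrkzrkrkk" → 10 new (r, k, r, k, z, r, k, r, k, k)
  "rzzk" → prefix "r" already present; 3 new (z, z, k)
  "rkrkzrrz" → prefix "rkrkzr" already present; 2 new (r, z)
  "rkrkzrkrrr" → prefix "rkrkzrkr" already present; 2 new (r, r)
  "zzrk" → 4 new (z, z, r, k)
  "kzrkkrkz" → prefix "k" already present; 7 new (z, r, k, k, r, k, z)
  "kzrkkrzkzr" → prefix "kzrkkr" already present; 4 new (z, k, z, r)
  "rzzz" → prefix "rzz" already present; 1 new (z)
  "zkzrkkkrr" → prefix "z" already present; 8 new (k, z, r, k, k, k, r, r)
  "zkzrkr" → prefix "zkzrk" already present; 1 new (r)
Total nodes = 5 + 10 + 3 + 2 + 2 + 4 + 7 + 4 + 1 + 8 + 1 = 47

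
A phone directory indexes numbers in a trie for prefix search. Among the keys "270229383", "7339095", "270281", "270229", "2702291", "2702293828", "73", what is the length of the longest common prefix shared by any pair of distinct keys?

Equivalently: take the maximum, over all pairs, of their longest common prefix length.
"2702293828" and "270229383" agree on "27022938" (8 characters) before diverging; nothing deeper is shared.
Longest shared-prefix length: 8

8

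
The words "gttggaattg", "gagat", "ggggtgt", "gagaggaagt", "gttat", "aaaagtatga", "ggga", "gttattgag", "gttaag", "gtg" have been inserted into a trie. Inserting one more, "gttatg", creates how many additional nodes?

1

The longest prefix of "gttatg" already in the trie is "gttat" (length 5).
New nodes needed: |"gttatg"| − 5 = 6 − 5 = 1.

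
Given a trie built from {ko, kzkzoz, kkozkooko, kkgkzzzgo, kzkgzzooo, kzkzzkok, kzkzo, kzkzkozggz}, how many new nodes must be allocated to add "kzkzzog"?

2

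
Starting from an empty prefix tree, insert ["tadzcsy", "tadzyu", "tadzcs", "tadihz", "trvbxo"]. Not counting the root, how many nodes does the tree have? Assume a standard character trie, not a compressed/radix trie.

Count nodes per top-level branch (shared prefixes stored once):
  't'-branch (tadihz, tadzcs, tadzcsy, tadzyu, trvbxo): 17 nodes
Sum: 17

17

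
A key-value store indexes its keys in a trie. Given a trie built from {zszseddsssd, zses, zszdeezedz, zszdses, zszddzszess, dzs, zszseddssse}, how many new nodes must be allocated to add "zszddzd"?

Walking "zszddzd" from the root, the first 6 characters ("zszddz") follow existing edges; "d" is the first miss.
New nodes needed: |"zszddzd"| − 6 = 7 − 6 = 1.

1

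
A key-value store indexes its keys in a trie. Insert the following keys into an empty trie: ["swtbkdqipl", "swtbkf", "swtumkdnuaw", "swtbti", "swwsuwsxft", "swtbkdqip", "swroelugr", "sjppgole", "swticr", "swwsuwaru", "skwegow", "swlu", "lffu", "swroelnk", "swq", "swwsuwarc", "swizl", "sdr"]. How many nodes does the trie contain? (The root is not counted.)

70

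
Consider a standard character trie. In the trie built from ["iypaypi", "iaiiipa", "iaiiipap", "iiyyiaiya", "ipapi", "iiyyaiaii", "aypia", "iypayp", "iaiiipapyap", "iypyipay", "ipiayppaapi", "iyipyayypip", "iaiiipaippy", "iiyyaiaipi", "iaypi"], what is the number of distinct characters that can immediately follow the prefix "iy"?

2

Walk "iy" from the root, arriving at one node.
Characters that immediately follow "iy" among the stored strings: {i, p}.
That node has 2 child edges.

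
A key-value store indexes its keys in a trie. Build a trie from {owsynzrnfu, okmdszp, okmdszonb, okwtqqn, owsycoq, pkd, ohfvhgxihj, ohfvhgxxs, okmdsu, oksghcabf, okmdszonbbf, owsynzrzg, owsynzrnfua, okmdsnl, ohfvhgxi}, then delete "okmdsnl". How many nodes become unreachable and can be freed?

2

Walk "okmdsnl" from the leaf back toward the root, removing each node that no remaining word uses.
The suffix "nl" (2 nodes) is used only by "okmdsnl"; the node for "okmds" still has the child "z", so pruning stops there.
Nodes removed: 2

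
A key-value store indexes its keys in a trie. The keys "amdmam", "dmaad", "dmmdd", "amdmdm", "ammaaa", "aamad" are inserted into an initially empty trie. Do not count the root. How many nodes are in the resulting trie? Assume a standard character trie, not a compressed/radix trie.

24

Insert word by word; a character creates a node only if that edge doesn't already exist:
  "amdmam" → 6 new (a, m, d, m, a, m)
  "dmaad" → 5 new (d, m, a, a, d)
  "dmmdd" → prefix "dm" already present; 3 new (m, d, d)
  "amdmdm" → prefix "amdm" already present; 2 new (d, m)
  "ammaaa" → prefix "am" already present; 4 new (m, a, a, a)
  "aamad" → prefix "a" already present; 4 new (a, m, a, d)
Total nodes = 6 + 5 + 3 + 2 + 4 + 4 = 24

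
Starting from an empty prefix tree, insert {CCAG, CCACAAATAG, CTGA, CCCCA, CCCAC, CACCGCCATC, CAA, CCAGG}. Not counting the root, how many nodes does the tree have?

30

Count nodes per top-level branch (shared prefixes stored once):
  'C'-branch (CAA, CACCGCCATC, CCACAAATAG, CCAG, CCAGG, CCCAC, CCCCA, CTGA): 30 nodes
Sum: 30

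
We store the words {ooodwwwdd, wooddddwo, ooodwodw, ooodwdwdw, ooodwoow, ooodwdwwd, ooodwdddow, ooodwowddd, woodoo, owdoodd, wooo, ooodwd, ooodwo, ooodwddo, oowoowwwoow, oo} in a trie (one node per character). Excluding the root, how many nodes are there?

56

Count nodes per top-level branch (shared prefixes stored once):
  'o'-branch (oo, ooodwd, ooodwdddow, ooodwddo, ooodwdwdw, ooodwdwwd, ooodwo, ooodwodw, ooodwoow, ooodwowddd, ooodwwwdd, oowoowwwoow, owdoodd): 44 nodes
  'w'-branch (wooddddwo, woodoo, wooo): 12 nodes
Sum: 56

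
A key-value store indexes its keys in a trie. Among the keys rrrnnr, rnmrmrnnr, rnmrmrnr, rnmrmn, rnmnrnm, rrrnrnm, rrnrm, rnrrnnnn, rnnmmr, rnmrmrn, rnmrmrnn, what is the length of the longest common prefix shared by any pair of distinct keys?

Look for the deepest trie node that still has at least two words in its subtree.
e.g. "rnmrmrnn" and "rnmrmrnnr" share the prefix "rnmrmrnn" of length 8; no pair shares a longer one.
Longest shared-prefix length: 8

8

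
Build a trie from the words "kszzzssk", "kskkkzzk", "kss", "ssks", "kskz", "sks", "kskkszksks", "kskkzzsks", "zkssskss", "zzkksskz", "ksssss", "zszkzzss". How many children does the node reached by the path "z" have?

3

Walk "z" from the root, arriving at one node.
Characters that immediately follow "z" among the stored strings: {k, s, z}.
That node has 3 child edges.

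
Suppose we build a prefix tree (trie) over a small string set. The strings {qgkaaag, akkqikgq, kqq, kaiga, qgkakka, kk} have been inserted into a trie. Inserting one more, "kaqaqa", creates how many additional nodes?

The longest prefix of "kaqaqa" already in the trie is "ka" (length 2).
Each of the 4 remaining characters creates one node.

4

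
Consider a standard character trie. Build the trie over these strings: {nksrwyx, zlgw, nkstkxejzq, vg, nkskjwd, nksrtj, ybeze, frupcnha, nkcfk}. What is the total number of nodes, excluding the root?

Insert word by word; a character creates a node only if that edge doesn't already exist:
  "nksrwyx" → 7 new (n, k, s, r, w, y, x)
  "zlgw" → 4 new (z, l, g, w)
  "nkstkxejzq" → prefix "nks" already present; 7 new (t, k, x, e, j, z, q)
  "vg" → 2 new (v, g)
  "nkskjwd" → prefix "nks" already present; 4 new (k, j, w, d)
  "nksrtj" → prefix "nksr" already present; 2 new (t, j)
  "ybeze" → 5 new (y, b, e, z, e)
  "frupcnha" → 8 new (f, r, u, p, c, n, h, a)
  "nkcfk" → prefix "nk" already present; 3 new (c, f, k)
Total nodes = 7 + 4 + 7 + 2 + 4 + 2 + 5 + 8 + 3 = 42

42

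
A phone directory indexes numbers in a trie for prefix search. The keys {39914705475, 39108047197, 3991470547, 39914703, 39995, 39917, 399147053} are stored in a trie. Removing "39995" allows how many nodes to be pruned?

After clearing the end-marker at "39995", prune upward until reaching a node still needed by another word.
The suffix "95" (2 nodes) is used only by "39995"; the node for "399" still has the child "1", so pruning stops there.
Nodes removed: 2

2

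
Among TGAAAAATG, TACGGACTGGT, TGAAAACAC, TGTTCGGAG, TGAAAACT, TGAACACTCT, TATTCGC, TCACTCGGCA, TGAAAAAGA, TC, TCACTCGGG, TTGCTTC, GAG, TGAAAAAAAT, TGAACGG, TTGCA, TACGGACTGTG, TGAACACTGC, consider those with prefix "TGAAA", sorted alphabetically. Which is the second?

TGAAAAAGA

DFS of the "TGAAA" subtree visits, in order: "TGAAAAAAAT", "TGAAAAAGA", "TGAAAAATG", "TGAAAACAC", "TGAAAACT"
The 2nd is TGAAAAAGA.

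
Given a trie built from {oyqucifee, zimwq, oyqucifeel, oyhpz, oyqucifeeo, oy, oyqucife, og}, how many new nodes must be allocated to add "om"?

"o" is already a path in the trie; the remaining "m" must be added.
So 2 − 1 = 1 new nodes.

1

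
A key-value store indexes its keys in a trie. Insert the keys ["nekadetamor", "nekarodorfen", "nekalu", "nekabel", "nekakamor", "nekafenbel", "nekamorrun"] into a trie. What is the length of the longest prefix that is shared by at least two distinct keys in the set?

Equivalently: take the maximum, over all pairs, of their longest common prefix length.
e.g. "nekabel" and "nekadetamor" share the prefix "neka" of length 4; no pair shares a longer one.
Longest shared-prefix length: 4

4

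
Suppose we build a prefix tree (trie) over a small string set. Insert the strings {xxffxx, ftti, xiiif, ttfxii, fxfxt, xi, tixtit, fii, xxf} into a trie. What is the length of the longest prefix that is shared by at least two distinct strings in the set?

Look for the deepest trie node that still has at least two words in its subtree.
"xxf" and "xxffxx" agree on "xxf" (3 characters) before diverging; nothing deeper is shared.
Longest shared-prefix length: 3

3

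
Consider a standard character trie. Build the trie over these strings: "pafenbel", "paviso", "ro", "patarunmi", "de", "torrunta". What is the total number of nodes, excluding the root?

Trace insertions, counting only characters that open a new branch:
  "pafenbel" → 8 new (p, a, f, e, n, b, e, l)
  "paviso" → prefix "pa" already present; 4 new (v, i, s, o)
  "ro" → 2 new (r, o)
  "patarunmi" → prefix "pa" already present; 7 new (t, a, r, u, n, m, i)
  "de" → 2 new (d, e)
  "torrunta" → 8 new (t, o, r, r, u, n, t, a)
Total nodes = 8 + 4 + 2 + 7 + 2 + 8 = 31

31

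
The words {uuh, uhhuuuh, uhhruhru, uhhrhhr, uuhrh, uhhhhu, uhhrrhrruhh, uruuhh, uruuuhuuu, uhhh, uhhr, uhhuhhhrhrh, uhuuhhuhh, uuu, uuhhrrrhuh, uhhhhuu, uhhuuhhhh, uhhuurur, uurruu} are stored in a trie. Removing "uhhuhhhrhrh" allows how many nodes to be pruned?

A node on "uhhuhhhrhrh"'s path can go only if nothing else ends at it or branches off below it.
The suffix "hhhrhrh" (7 nodes) is used only by "uhhuhhhrhrh"; the node for "uhhu" still has the child "u", so pruning stops there.
Nodes removed: 7

7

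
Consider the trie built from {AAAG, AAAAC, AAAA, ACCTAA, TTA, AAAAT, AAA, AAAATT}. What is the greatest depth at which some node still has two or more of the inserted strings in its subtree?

Look for the deepest trie node that still has at least two words in its subtree.
"AAAAT" and "AAAATT" agree on "AAAAT" (5 characters) before diverging; nothing deeper is shared.
Longest shared-prefix length: 5

5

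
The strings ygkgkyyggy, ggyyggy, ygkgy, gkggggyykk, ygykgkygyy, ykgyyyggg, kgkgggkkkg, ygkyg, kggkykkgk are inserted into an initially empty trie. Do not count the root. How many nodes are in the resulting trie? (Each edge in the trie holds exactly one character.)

Count nodes per top-level branch (shared prefixes stored once):
  'g'-branch (ggyyggy, gkggggyykk): 16 nodes
  'k'-branch (kggkykkgk, kgkgggkkkg): 17 nodes
  'y'-branch (ygkgkyyggy, ygkgy, ygkyg, ygykgkygyy, ykgyyyggg): 29 nodes
Sum: 62

62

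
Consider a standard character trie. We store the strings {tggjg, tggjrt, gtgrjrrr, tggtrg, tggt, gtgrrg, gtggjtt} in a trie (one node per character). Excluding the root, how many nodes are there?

Count nodes per top-level branch (shared prefixes stored once):
  'g'-branch (gtggjtt, gtgrjrrr, gtgrrg): 14 nodes
  't'-branch (tggjg, tggjrt, tggt, tggtrg): 10 nodes
Sum: 24

24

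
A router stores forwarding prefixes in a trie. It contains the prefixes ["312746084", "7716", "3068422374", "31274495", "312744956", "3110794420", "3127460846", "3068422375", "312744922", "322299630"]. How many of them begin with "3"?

Traverse to the node for "3", then collect every word in that subtree.
Matches: "3068422374", "3068422375", "3110794420", "312744922", "31274495", "312744956", "312746084", "3127460846", "322299630"
Count: 9

9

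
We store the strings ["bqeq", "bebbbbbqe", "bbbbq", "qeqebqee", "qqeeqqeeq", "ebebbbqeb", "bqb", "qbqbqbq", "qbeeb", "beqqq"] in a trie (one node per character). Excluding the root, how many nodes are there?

54

Trace insertions, counting only characters that open a new branch:
  "bqeq" → 4 new (b, q, e, q)
  "bebbbbbqe" → prefix "b" already present; 8 new (e, b, b, b, b, b, q, e)
  "bbbbq" → prefix "b" already present; 4 new (b, b, b, q)
  "qeqebqee" → 8 new (q, e, q, e, b, q, e, e)
  "qqeeqqeeq" → prefix "q" already present; 8 new (q, e, e, q, q, e, e, q)
  "ebebbbqeb" → 9 new (e, b, e, b, b, b, q, e, b)
  "bqb" → prefix "bq" already present; 1 new (b)
  "qbqbqbq" → prefix "q" already present; 6 new (b, q, b, q, b, q)
  "qbeeb" → prefix "qb" already present; 3 new (e, e, b)
  "beqqq" → prefix "be" already present; 3 new (q, q, q)
Total nodes = 4 + 8 + 4 + 8 + 8 + 9 + 1 + 6 + 3 + 3 = 54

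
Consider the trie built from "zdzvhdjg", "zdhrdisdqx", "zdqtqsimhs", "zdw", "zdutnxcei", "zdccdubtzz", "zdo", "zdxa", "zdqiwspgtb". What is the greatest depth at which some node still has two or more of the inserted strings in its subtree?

Equivalently: take the maximum, over all pairs, of their longest common prefix length.
"zdqiwspgtb" and "zdqtqsimhs" agree on "zdq" (3 characters) before diverging; nothing deeper is shared.
Longest shared-prefix length: 3

3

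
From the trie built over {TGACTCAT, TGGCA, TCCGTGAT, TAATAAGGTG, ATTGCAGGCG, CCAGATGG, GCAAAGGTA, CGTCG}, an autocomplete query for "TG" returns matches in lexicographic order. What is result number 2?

TGGCA

Words with prefix "TG", in lexicographic order: "TGACTCAT", "TGGCA"
The 2nd is TGGCA.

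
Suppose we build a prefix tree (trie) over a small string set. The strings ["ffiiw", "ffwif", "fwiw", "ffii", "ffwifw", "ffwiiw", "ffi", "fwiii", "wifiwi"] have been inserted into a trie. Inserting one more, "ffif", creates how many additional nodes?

1

The longest prefix of "ffif" already in the trie is "ffi" (length 3).
So 4 − 3 = 1 new nodes.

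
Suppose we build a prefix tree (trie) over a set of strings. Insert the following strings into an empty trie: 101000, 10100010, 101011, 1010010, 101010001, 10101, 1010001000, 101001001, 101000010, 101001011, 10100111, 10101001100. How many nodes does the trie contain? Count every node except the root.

31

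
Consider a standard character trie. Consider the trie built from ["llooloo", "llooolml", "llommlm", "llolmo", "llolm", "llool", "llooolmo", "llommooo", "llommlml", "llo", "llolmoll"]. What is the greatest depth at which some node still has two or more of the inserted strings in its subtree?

7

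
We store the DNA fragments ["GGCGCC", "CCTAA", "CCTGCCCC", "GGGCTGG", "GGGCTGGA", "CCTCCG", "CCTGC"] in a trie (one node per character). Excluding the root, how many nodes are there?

25

For each word, the new-node count is its length minus the longest prefix already in the trie:
  "GGCGCC" → 6 new (G, G, C, G, C, C)
  "CCTAA" → 5 new (C, C, T, A, A)
  "CCTGCCCC" → prefix "CCT" already present; 5 new (G, C, C, C, C)
  "GGGCTGG" → prefix "GG" already present; 5 new (G, C, T, G, G)
  "GGGCTGGA" → prefix "GGGCTGG" already present; 1 new (A)
  "CCTCCG" → prefix "CCT" already present; 3 new (C, C, G)
  "CCTGC" → prefix "CCTGC" already present; 0 new (none)
Total nodes = 6 + 5 + 5 + 5 + 1 + 3 + 0 = 25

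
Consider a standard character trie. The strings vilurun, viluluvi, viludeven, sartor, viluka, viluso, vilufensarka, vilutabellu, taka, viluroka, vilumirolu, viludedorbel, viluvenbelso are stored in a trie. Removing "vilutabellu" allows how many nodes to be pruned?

7

After clearing the end-marker at "vilutabellu", prune upward until reaching a node still needed by another word.
The suffix "tabellu" (7 nodes) is used only by "vilutabellu"; the node for "vilu" still has the child "r", so pruning stops there.
Nodes removed: 7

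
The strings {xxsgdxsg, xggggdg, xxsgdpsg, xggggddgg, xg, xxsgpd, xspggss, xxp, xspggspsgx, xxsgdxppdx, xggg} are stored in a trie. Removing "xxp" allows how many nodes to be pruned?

Walk "xxp" from the leaf back toward the root, removing each node that no remaining word uses.
The suffix "p" (1 node) is used only by "xxp"; the node for "xx" still has the child "s", so pruning stops there.
Nodes removed: 1

1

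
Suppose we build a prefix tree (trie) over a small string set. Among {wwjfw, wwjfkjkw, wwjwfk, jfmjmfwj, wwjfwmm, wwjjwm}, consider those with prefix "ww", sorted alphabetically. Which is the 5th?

DFS of the "ww" subtree visits, in order: "wwjfkjkw", "wwjfw", "wwjfwmm", "wwjjwm", "wwjwfk"
Position 5: wwjwfk

wwjwfk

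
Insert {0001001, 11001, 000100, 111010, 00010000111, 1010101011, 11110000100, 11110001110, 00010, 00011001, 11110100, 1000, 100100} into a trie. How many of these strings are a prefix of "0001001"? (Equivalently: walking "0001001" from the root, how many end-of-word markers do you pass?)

Walk "0001001" from the root; an end-of-word marker is hit whenever a stored word is a prefix of "0001001".
Prefixes of the query that are stored words: "00010", "000100", "0001001"
Count: 3

3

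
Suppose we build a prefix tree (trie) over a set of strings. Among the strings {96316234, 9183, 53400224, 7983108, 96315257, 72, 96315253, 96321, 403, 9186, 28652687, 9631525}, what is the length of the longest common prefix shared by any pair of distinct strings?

Look for the deepest trie node that still has at least two words in its subtree.
e.g. "9631525" and "96315253" share the prefix "9631525" of length 7; no pair shares a longer one.
Longest shared-prefix length: 7

7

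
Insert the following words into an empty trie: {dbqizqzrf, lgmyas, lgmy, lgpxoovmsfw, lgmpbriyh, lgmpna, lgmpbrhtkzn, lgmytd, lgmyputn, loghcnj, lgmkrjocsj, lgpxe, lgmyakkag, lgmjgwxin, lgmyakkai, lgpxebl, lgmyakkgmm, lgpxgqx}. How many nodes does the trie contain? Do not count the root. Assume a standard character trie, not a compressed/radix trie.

Insert word by word; a character creates a node only if that edge doesn't already exist:
  "dbqizqzrf" → 9 new (d, b, q, i, z, q, z, r, f)
  "lgmyas" → 6 new (l, g, m, y, a, s)
  "lgmy" → prefix "lgmy" already present; 0 new (none)
  "lgpxoovmsfw" → prefix "lg" already present; 9 new (p, x, o, o, v, m, s, f, w)
  "lgmpbriyh" → prefix "lgm" already present; 6 new (p, b, r, i, y, h)
  "lgmpna" → prefix "lgmp" already present; 2 new (n, a)
  "lgmpbrhtkzn" → prefix "lgmpbr" already present; 5 new (h, t, k, z, n)
  "lgmytd" → prefix "lgmy" already present; 2 new (t, d)
  "lgmyputn" → prefix "lgmy" already present; 4 new (p, u, t, n)
  "loghcnj" → prefix "l" already present; 6 new (o, g, h, c, n, j)
  "lgmkrjocsj" → prefix "lgm" already present; 7 new (k, r, j, o, c, s, j)
  "lgpxe" → prefix "lgpx" already present; 1 new (e)
  "lgmyakkag" → prefix "lgmya" already present; 4 new (k, k, a, g)
  "lgmjgwxin" → prefix "lgm" already present; 6 new (j, g, w, x, i, n)
  "lgmyakkai" → prefix "lgmyakka" already present; 1 new (i)
  "lgpxebl" → prefix "lgpxe" already present; 2 new (b, l)
  "lgmyakkgmm" → prefix "lgmyakk" already present; 3 new (g, m, m)
  "lgpxgqx" → prefix "lgpx" already present; 3 new (g, q, x)
Total nodes = 9 + 6 + 0 + 9 + 6 + 2 + 5 + 2 + 4 + 6 + 7 + 1 + 4 + 6 + 1 + 2 + 3 + 3 = 76

76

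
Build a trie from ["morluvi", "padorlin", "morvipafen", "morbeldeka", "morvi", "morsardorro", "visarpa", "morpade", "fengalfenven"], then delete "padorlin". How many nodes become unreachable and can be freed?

8

A node on "padorlin"'s path can go only if nothing else ends at it or branches off below it.
No other word shares any prefix with "padorlin", so all 8 of its nodes go.
Nodes removed: 8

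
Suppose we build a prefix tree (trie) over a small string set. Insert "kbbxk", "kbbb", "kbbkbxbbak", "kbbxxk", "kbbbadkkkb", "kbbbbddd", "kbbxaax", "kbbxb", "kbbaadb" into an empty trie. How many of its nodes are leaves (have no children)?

A leaf is a node with no children — equivalently, the end of a word that is not a proper prefix of any other stored word.
Those words: "kbbaadb", "kbbbadkkkb", "kbbbbddd", "kbbkbxbbak", "kbbxaax", "kbbxb", "kbbxk", "kbbxxk"
Leaf count: 8

8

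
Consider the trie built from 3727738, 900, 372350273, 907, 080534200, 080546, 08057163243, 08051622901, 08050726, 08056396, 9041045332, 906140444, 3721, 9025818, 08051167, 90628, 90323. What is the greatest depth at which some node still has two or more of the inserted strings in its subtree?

The deepest shared node is where two words last agree before diverging.
e.g. "08051167" and "08051622901" share the prefix "08051" of length 5; no pair shares a longer one.
Longest shared-prefix length: 5

5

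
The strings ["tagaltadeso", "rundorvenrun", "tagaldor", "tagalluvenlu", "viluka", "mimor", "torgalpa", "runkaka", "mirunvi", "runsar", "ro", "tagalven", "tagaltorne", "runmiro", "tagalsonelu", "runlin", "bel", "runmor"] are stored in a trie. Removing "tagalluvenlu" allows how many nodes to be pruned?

7

After clearing the end-marker at "tagalluvenlu", prune upward until reaching a node still needed by another word.
The suffix "luvenlu" (7 nodes) is used only by "tagalluvenlu"; the node for "tagal" still has the child "t", so pruning stops there.
Nodes removed: 7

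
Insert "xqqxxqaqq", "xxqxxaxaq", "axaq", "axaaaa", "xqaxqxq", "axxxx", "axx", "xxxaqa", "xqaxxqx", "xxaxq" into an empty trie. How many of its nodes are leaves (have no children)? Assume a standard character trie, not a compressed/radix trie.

Leaves are exactly the stored words that no other stored word extends.
Those words: "axaaaa", "axaq", "axxxx", "xqaxqxq", "xqaxxqx", "xqqxxqaqq", "xxaxq", "xxqxxaxaq", "xxxaqa"
Leaf count: 9

9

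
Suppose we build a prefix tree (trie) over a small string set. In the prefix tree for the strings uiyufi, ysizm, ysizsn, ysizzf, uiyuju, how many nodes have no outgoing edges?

A leaf is a node with no children — equivalently, the end of a word that is not a proper prefix of any other stored word.
Those words: "uiyufi", "uiyuju", "ysizm", "ysizsn", "ysizzf"
Leaf count: 5

5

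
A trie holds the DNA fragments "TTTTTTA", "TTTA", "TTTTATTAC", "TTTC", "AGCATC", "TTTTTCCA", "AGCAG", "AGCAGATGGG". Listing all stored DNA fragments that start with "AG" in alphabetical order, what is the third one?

AGCATC

Filter for "AG…" and sort: "AGCAG", "AGCAGATGGG", "AGCATC"
Position 3: AGCATC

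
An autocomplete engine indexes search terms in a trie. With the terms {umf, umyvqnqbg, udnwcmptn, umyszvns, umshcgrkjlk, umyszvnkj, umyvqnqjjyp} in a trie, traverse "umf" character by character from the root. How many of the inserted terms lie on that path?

Check each prefix of "umf" against the stored set — each match is an end-marker on the path.
Prefixes of the query that are stored words: "umf"
Count: 1

1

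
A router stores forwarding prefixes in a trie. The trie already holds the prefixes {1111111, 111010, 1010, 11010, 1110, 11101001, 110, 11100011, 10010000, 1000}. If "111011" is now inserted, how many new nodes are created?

Walking "111011" from the root, the first 5 characters ("11101") follow existing edges; "1" is the first miss.
Each of the 1 remaining characters creates one node.

1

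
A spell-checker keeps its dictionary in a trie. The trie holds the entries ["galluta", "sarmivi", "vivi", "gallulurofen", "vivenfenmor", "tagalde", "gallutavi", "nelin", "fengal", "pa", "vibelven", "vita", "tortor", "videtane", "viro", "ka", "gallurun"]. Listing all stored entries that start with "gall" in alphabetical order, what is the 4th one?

DFS of the "gall" subtree visits, in order: "gallulurofen", "gallurun", "galluta", "gallutavi"
The 4th is gallutavi.

gallutavi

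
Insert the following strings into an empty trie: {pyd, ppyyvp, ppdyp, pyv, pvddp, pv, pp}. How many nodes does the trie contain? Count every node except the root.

16

For each word, the new-node count is its length minus the longest prefix already in the trie:
  "pyd" → 3 new (p, y, d)
  "ppyyvp" → prefix "p" already present; 5 new (p, y, y, v, p)
  "ppdyp" → prefix "pp" already present; 3 new (d, y, p)
  "pyv" → prefix "py" already present; 1 new (v)
  "pvddp" → prefix "p" already present; 4 new (v, d, d, p)
  "pv" → prefix "pv" already present; 0 new (none)
  "pp" → prefix "pp" already present; 0 new (none)
Total nodes = 3 + 5 + 3 + 1 + 4 + 0 + 0 = 16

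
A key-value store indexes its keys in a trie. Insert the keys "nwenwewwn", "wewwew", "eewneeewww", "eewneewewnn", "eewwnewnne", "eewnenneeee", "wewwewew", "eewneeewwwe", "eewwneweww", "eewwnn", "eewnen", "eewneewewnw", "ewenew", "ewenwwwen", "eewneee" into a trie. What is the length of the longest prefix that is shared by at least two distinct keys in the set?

10

Look for the deepest trie node that still has at least two words in its subtree.
"eewneeewww" and "eewneeewwwe" agree on "eewneeewww" (10 characters) before diverging; nothing deeper is shared.
Longest shared-prefix length: 10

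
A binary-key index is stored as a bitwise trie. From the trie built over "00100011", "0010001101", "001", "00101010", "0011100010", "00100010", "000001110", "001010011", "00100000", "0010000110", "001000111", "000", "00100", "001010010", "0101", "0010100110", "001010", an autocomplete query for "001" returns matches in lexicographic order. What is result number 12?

Words with prefix "001", in lexicographic order: "001", "00100", "00100000", "0010000110", "00100010", "00100011", "0010001101", "001000111", "001010", "001010010", "001010011", "0010100110", "00101010", "0011100010"
The 12th is 0010100110.

0010100110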